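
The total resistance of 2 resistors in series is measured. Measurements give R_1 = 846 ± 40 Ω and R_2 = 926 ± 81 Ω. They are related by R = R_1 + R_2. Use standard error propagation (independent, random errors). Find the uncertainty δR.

90.3 Ω

Sums and differences: (δR)² = Σ (cᵢ δxᵢ)².
  (δR_1)² = 1600;  (δR_2)² = 6560
δR = √(8160) = 90.3 Ω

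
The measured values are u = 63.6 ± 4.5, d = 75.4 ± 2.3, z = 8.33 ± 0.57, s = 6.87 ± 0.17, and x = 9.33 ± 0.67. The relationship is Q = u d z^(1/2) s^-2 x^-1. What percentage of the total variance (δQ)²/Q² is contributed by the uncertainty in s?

16.6%

(δQ/Q)² = (1·δu/u)² + (1·δd/d)² + (½·δz/z)² + (-2·δs/s)² + (-1·δx/x)²
  u term: (1×0.0708)² = 0.00501
  d term: (1×0.0305)² = 0.000930
  z term: (0.5×0.0684)² = 0.00117
  s term: (-2×0.0247)² = 0.00245
  x term: (-1×0.0718)² = 0.00516
Total = 0.0147. Share from s = 0.00245/0.0147 = 0.166.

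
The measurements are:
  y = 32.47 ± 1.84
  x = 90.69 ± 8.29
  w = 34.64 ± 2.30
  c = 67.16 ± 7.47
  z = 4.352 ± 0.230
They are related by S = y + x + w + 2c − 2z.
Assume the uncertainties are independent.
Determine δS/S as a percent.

Sums and differences: (δS)² = Σ (cᵢ δxᵢ)².
  (δy)² = 3.39;  (δx)² = 68.7;  (δw)² = 5.29;  (2·δc)² = 223;  (2·δz)² = 0.212
δS = √(301) = 17.3
S = 283.4, so δS/S = 17.3/283.4 = 0.0612.

6.12%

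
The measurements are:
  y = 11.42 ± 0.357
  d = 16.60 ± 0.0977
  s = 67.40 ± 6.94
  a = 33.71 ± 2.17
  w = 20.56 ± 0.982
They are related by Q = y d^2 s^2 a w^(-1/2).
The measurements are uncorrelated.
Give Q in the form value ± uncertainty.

Relative error in a monomial: (δQ/Q)² = Σ (nᵢ · δxᵢ/xᵢ)².
  (1·δy/y)² = (1×0.0313)² = 0.000977;  (2·δd/d)² = (2×0.00589)² = 0.000139;  (2·δs/s)² = (2×0.103)² = 0.0424;  (1·δa/a)² = (1×0.0644)² = 0.00414;  (−½·δw/w)² = (-0.5×0.0478)² = 0.000570
δQ/Q = √(0.0482) = 0.220
Q = 1.063e+08, so δQ = 0.220 × 1.063e+08 = 2.33e+07.

(1.063 ± 0.233) × 10^8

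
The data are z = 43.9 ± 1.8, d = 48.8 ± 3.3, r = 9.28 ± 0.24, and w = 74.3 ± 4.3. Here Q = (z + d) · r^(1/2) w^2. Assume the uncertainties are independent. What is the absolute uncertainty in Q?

1.92e+05

Let u = z + d = 92.7. δu = √(δz² + δd²) = √(3.24 + 10.9) = 3.76, so δu/u = 0.0406.
Q is then a monomial in u, r, w:
δQ/Q = √((δu/u)² + (½·δr/r)² + (2·δw/w)²) = √(0.00164 + 0.000167 + 0.0134) = 0.123
Q = 1.56e+06, so δQ = 0.123 × 1.56e+06 = 1.92e+05.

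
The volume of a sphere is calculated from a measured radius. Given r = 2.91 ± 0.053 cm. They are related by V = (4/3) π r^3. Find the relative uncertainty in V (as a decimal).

V ∝ r^3, so δV/V = |3| · δr/r = 3 × 0.0182 = 0.0546.

0.0546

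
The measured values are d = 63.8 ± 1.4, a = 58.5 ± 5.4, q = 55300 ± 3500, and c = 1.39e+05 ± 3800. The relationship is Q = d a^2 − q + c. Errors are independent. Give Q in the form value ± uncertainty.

Let p = d·a^2 = 2.18e+05. δp/p = √((1·δd/d)² + (2·δa/a)²) = √(0.000482 + 0.0341) = 0.186, so δp = 40600.
Q = p − q + c: δQ = √(δp² + δq² + δc²) = √(1.65e+09 + 1.22e+07 + 1.44e+07) = 40900
Q = 3.02e+05.

(3.02 ± 0.409) × 10^5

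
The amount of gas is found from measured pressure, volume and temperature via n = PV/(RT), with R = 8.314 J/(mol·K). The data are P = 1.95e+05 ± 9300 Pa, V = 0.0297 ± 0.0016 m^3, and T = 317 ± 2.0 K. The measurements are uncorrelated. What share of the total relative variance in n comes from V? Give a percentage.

(δn/n)² = (1·δP/P)² + (1·δV/V)² + (-1·δT/T)²
  P term: (1×0.0477)² = 0.00227
  V term: (1×0.0539)² = 0.00290
  T term: (-1×0.00631)² = 3.98e-05
Total = 0.00522. Share from V = 0.00290/0.00522 = 0.556.

55.6%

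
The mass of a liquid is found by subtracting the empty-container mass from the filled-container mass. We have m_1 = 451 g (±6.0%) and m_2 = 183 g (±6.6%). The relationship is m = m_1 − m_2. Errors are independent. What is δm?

Sums and differences: (δm)² = Σ (cᵢ δxᵢ)².
  (δm_1)² = 732;  (δm_2)² = 146
δm = √(878) = 29.6 g

29.6 g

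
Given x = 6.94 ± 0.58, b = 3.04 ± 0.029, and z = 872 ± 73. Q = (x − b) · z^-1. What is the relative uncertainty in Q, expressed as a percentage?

Let u = x − b = 3.90. δu = √(δx² + δb²) = √(0.336 + 0.000841) = 0.581, so δu/u = 0.149.
Q is then a monomial in u, z:
δQ/Q = √((δu/u)² + (-1·δz/z)²) = √(0.0222 + 0.00701) = 0.171

17.1%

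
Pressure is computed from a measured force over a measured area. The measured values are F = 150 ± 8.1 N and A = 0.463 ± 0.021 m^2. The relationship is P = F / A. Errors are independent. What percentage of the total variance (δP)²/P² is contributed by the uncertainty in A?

41.4%

(δP/P)² = (1·δF/F)² + (-1·δA/A)²
  F term: (1×0.0540)² = 0.00292
  A term: (-1×0.0454)² = 0.00206
Total = 0.00497. Share from A = 0.00206/0.00497 = 0.414.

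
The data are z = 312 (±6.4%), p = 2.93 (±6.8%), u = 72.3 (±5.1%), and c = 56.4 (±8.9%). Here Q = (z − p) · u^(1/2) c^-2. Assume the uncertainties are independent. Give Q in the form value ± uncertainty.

0.826 ± 0.158

Let w = z − p = 309. δw = √(δz² + δp²) = √(399 + 0.0397) = 20.0, so δw/w = 0.0646.
Q is then a monomial in w, u, c:
δQ/Q = √((δw/w)² + (½·δu/u)² + (-2·δc/c)²) = √(0.00417 + 0.000650 + 0.0317) = 0.191
Q = 0.826, so δQ = 0.191 × 0.826 = 0.158.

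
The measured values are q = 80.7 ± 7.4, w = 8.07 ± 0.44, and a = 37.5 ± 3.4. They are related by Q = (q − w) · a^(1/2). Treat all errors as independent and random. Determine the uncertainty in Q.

49.7

Let u = q − w = 72.6. δu = √(δq² + δw²) = √(54.8 + 0.194) = 7.41, so δu/u = 0.102.
Q is then a monomial in u, a:
δQ/Q = √((δu/u)² + (½·δa/a)²) = √(0.0104 + 0.00206) = 0.112
Q = 445, so δQ = 0.112 × 445 = 49.7.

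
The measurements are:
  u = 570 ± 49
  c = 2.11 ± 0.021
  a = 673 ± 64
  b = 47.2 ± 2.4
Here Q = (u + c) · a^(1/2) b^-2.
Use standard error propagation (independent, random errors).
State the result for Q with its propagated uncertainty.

Let w = u + c = 572. δw = √(δu² + δc²) = √(2400 + 0.000441) = 49.0, so δw/w = 0.0856.
Q is then a monomial in w, a, b:
δQ/Q = √((δw/w)² + (½·δa/a)² + (-2·δb/b)²) = √(0.00734 + 0.00226 + 0.0103) = 0.141
Q = 6.66, so δQ = 0.141 × 6.66 = 0.941.

6.66 ± 0.941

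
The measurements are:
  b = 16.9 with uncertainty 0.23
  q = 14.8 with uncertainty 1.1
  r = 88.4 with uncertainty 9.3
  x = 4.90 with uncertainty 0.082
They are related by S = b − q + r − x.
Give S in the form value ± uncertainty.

85.6 ± 9.37

S is a linear combination, so absolute uncertainties add in quadrature:
  (δb)² = 0.0529;  (δq)² = 1.21;  (δr)² = 86.5;  (δx)² = 0.00672
δS = √(87.8) = 9.37
S = 85.6.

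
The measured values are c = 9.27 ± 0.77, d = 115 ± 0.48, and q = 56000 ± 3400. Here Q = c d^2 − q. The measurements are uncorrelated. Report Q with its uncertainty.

Let p = c·d^2 = 1.23e+05. δp/p = √((1·δc/c)² + (2·δd/d)²) = √(0.00690 + 6.97e-05) = 0.0835, so δp = 10200.
Q = p − q: δQ = √(δp² + δq²) = √(1.05e+08 + 1.16e+07) = 10800
Q = 66600.

66600 ± 10800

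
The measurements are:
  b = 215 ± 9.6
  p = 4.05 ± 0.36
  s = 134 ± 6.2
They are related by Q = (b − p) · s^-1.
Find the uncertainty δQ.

Let u = b − p = 211. δu = √(δb² + δp²) = √(92.2 + 0.130) = 9.61, so δu/u = 0.0455.
Q is then a monomial in u, s:
δQ/Q = √((δu/u)² + (-1·δs/s)²) = √(0.00207 + 0.00214) = 0.0649
Q = 1.57, so δQ = 0.0649 × 1.57 = 0.102.

0.102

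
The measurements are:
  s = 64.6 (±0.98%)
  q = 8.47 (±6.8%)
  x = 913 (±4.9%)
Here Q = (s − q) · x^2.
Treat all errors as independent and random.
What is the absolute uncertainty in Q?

Let u = s − q = 56.1. δu = √(δs² + δq²) = √(0.401 + 0.332) = 0.856, so δu/u = 0.0152.
Q is then a monomial in u, x:
δQ/Q = √((δu/u)² + (2·δx/x)²) = √(0.000233 + 0.00960) = 0.0992
Q = 4.68e+07, so δQ = 0.0992 × 4.68e+07 = 4.64e+06.

4.64e+06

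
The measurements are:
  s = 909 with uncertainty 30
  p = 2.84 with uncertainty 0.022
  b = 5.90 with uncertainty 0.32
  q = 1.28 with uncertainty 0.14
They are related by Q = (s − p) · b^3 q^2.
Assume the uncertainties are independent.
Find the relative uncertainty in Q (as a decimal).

0.275

Let u = s − p = 906. δu = √(δs² + δp²) = √(900 + 0.000484) = 30.0, so δu/u = 0.0331.
Q is then a monomial in u, b, q:
δQ/Q = √((δu/u)² + (3·δb/b)² + (2·δq/q)²) = √(0.00110 + 0.0265 + 0.0479) = 0.275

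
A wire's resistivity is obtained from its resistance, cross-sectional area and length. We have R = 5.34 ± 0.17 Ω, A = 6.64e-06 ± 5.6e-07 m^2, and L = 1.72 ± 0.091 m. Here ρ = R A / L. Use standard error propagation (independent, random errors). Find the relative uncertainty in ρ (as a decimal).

0.105

Since ρ is a product/quotient, work with relative uncertainties:
  (1·δR/R)² = (1×0.0318)² = 0.00101;  (1·δA/A)² = (1×0.0843)² = 0.00711;  (-1·δL/L)² = (-1×0.0529)² = 0.00280
δρ/ρ = √(0.0109) = 0.105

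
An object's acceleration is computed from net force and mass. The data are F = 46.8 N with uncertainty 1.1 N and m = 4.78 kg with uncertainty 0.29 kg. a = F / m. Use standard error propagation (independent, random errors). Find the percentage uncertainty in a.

6.51%

Relative error in a monomial: (δa/a)² = Σ (nᵢ · δxᵢ/xᵢ)².
  (1·δF/F)² = (1×0.0235)² = 0.000552;  (-1·δm/m)² = (-1×0.0607)² = 0.00368
δa/a = √(0.00423) = 0.0651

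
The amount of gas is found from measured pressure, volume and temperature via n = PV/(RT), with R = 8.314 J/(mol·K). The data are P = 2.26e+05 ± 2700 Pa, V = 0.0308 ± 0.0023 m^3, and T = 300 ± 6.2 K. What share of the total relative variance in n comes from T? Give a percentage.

6.95%

(δn/n)² = (1·δP/P)² + (1·δV/V)² + (-1·δT/T)²
  P term: (1×0.0119)² = 0.000143
  V term: (1×0.0747)² = 0.00558
  T term: (-1×0.0207)² = 0.000427
Total = 0.00615. Share from T = 0.000427/0.00615 = 0.0695.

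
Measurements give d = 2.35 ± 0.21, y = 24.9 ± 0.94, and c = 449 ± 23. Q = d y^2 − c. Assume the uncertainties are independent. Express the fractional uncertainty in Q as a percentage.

17.1%

Let p = d·y^2 = 1460. δp/p = √((1·δd/d)² + (2·δy/y)²) = √(0.00799 + 0.00570) = 0.117, so δp = 170.
Q = p − c: δQ = √(δp² + δc²) = √(29100 + 529) = 172
Q = 1010, so δQ/Q = 172/1010 = 0.171.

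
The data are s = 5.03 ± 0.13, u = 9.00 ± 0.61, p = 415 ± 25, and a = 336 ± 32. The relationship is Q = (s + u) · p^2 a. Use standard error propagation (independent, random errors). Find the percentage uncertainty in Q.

Let w = s + u = 14.0. δw = √(δs² + δu²) = √(0.0169 + 0.372) = 0.624, so δw/w = 0.0445.
Q is then a monomial in w, p, a:
δQ/Q = √((δw/w)² + (2·δp/p)² + (1·δa/a)²) = √(0.00198 + 0.0145 + 0.00907) = 0.160

16.0%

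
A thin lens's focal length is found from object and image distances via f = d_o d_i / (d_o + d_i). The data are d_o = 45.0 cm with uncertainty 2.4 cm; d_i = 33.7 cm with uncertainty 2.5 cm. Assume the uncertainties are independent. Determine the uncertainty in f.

∂f/∂d_o = (d_i/(d_o+d_i))² = 0.183;  ∂f/∂d_i = (d_o/(d_o+d_i))² = 0.327
δf = √((∂f/∂d_o · δd_o)² + (∂f/∂d_i · δd_i)²) = √(0.194 + 0.668) = 0.928 cm

0.928 cm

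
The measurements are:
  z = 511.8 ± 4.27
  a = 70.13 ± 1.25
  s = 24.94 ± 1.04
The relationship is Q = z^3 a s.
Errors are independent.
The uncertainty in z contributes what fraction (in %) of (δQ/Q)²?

23.3%

(δQ/Q)² = (3·δz/z)² + (1·δa/a)² + (1·δs/s)²
  z term: (3×0.00834)² = 0.000626
  a term: (1×0.0178)² = 0.000318
  s term: (1×0.0417)² = 0.00174
Total = 0.00268. Share from z = 0.000626/0.00268 = 0.233.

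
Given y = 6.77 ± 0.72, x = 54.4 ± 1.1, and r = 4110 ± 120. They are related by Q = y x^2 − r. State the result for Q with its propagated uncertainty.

Let p = y·x^2 = 20000. δp/p = √((1·δy/y)² + (2·δx/x)²) = √(0.0113 + 0.00164) = 0.114, so δp = 2280.
Q = p − r: δQ = √(δp² + δr²) = √(5.2e+06 + 14400) = 2280
Q = 15900.

15900 ± 2280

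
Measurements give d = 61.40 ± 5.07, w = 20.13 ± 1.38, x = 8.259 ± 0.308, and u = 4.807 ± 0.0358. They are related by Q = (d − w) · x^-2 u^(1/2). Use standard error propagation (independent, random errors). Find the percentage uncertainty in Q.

14.8%

Let h = d − w = 41.27. δh = √(δd² + δw²) = √(25.7 + 1.90) = 5.25, so δh/h = 0.127.
Q is then a monomial in h, x, u:
δQ/Q = √((δh/h)² + (-2·δx/x)² + (½·δu/u)²) = √(0.0162 + 0.00556 + 1.39e-05) = 0.148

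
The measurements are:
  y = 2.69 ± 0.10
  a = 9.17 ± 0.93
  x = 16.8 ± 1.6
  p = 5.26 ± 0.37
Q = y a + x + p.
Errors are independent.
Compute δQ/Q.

0.0670

Let w = y·a = 24.7. δw/w = √((1·δy/y)² + (1·δa/a)²) = √(0.00138 + 0.0103) = 0.108, so δw = 2.66.
Q = w + x + p: δQ = √(δw² + δx² + δp²) = √(7.10 + 2.56 + 0.137) = 3.13
Q = 46.7, so δQ/Q = 3.13/46.7 = 0.0670.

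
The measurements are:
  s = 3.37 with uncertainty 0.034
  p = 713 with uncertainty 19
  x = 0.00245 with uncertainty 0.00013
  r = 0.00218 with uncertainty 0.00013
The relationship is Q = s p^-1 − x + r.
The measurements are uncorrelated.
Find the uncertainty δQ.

Let w = s·p^-1 = 0.00473. δw/w = √((1·δs/s)² + (-1·δp/p)²) = √(0.000102 + 0.000710) = 0.0285, so δw = 0.000135.
Q = w − x + r: δQ = √(δw² + δx² + δr²) = √(1.81e-08 + 1.69e-08 + 1.69e-08) = 0.000228

0.000228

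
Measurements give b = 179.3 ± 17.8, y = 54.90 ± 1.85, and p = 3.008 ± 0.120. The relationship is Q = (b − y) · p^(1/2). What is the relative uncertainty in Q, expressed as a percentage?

14.5%

Let u = b − y = 124.4. δu = √(δb² + δy²) = √(317 + 3.42) = 17.9, so δu/u = 0.144.
Q is then a monomial in u, p:
δQ/Q = √((δu/u)² + (½·δp/p)²) = √(0.0207 + 0.000398) = 0.145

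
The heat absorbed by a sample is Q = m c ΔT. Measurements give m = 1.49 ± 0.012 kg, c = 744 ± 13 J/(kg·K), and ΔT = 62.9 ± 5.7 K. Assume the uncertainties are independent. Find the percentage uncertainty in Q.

For a monomial Q ∝ m, c, ΔT, fractional errors add in quadrature:
  (1·δm/m)² = (1×0.00805)² = 6.49e-05;  (1·δc/c)² = (1×0.0175)² = 0.000305;  (1·δΔT/ΔT)² = (1×0.0906)² = 0.00821
δQ/Q = √(0.00858) = 0.0926

9.26%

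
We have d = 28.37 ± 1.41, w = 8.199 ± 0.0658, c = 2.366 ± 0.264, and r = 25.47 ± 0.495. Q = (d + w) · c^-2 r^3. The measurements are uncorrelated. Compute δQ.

25200

Let u = d + w = 36.57. δu = √(δd² + δw²) = √(1.99 + 0.00433) = 1.41, so δu/u = 0.0386.
Q is then a monomial in u, c, r:
δQ/Q = √((δu/u)² + (-2·δc/c)² + (3·δr/r)²) = √(0.00149 + 0.0498 + 0.00340) = 0.234
Q = 107900, so δQ = 0.234 × 107900 = 25200.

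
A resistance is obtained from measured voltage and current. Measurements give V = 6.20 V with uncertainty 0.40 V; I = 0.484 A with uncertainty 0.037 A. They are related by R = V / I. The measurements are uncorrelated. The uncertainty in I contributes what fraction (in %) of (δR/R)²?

(δR/R)² = (1·δV/V)² + (-1·δI/I)²
  V term: (1×0.0645)² = 0.00416
  I term: (-1×0.0764)² = 0.00584
Total = 0.0100. Share from I = 0.00584/0.0100 = 0.584.

58.4%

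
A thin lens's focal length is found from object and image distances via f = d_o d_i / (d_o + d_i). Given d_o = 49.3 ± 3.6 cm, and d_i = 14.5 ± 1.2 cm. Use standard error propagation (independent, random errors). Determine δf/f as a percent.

∂f/∂d_o = (d_i/(d_o+d_i))² = 0.0517;  ∂f/∂d_i = (d_o/(d_o+d_i))² = 0.597
δf = √((∂f/∂d_o · δd_o)² + (∂f/∂d_i · δd_i)²) = √(0.0346 + 0.513) = 0.740 cm
f = 11.2 cm, so δf/f = 0.740/11.2 = 0.0661.

6.61%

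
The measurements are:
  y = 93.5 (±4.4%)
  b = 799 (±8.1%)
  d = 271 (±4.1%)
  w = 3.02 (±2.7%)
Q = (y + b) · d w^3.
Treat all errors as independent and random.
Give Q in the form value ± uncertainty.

(6.66 ± 0.775) × 10^6

Let u = y + b = 892. δu = √(δy² + δb²) = √(16.9 + 4190) = 64.8, so δu/u = 0.0727.
Q is then a monomial in u, d, w:
δQ/Q = √((δu/u)² + (1·δd/d)² + (3·δw/w)²) = √(0.00528 + 0.00168 + 0.00656) = 0.116
Q = 6.66e+06, so δQ = 0.116 × 6.66e+06 = 7.75e+05.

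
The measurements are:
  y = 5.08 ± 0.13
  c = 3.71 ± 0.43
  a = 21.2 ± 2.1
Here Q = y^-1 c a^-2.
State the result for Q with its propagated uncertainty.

Products/powers → add relative errors in quadrature, weighted by exponent:
  (-1·δy/y)² = (-1×0.0256)² = 0.000655;  (1·δc/c)² = (1×0.116)² = 0.0134;  (-2·δa/a)² = (-2×0.0991)² = 0.0392
δQ/Q = √(0.0533) = 0.231
Q = 0.00162, so δQ = 0.231 × 0.00162 = 0.000375.

0.00162 ± 0.000375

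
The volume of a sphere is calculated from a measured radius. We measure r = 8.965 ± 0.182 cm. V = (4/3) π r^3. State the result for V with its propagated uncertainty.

3018 ± 184 cm^3

For a monomial V ∝ r^3, fractional errors add in quadrature:
  (3·δr/r)² = (3×0.0203)² = 0.00371
δV/V = √(0.00371) = 0.0609
V = 3018 cm^3, so δV = 0.0609 × 3018 = 184 cm^3.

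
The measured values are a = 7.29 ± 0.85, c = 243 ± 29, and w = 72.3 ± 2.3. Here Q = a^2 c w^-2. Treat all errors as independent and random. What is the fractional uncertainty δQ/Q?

0.270

Products/powers → add relative errors in quadrature, weighted by exponent:
  (2·δa/a)² = (2×0.117)² = 0.0544;  (1·δc/c)² = (1×0.119)² = 0.0142;  (-2·δw/w)² = (-2×0.0318)² = 0.00405
δQ/Q = √(0.0727) = 0.270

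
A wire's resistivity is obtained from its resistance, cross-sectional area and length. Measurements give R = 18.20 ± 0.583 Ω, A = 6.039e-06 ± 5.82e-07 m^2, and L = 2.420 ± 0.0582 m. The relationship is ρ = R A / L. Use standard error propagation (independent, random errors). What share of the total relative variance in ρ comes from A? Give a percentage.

85.3%

(δρ/ρ)² = (1·δR/R)² + (1·δA/A)² + (-1·δL/L)²
  R term: (1×0.0320)² = 0.00103
  A term: (1×0.0964)² = 0.00929
  L term: (-1×0.0240)² = 0.000578
Total = 0.0109. Share from A = 0.00929/0.0109 = 0.853.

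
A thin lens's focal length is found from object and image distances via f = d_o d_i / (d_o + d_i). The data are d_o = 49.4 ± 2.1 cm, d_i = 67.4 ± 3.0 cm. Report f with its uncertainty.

∂f/∂d_o = (d_i/(d_o+d_i))² = 0.333;  ∂f/∂d_i = (d_o/(d_o+d_i))² = 0.179
δf = √((∂f/∂d_o · δd_o)² + (∂f/∂d_i · δd_i)²) = √(0.489 + 0.288) = 0.881 cm
f = 28.5 cm.

28.5 ± 0.881 cm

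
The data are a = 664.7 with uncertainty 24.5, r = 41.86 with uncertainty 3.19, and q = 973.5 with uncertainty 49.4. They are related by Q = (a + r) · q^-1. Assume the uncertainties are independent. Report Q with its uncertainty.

0.7258 ± 0.0447

Let u = a + r = 706.6. δu = √(δa² + δr²) = √(600 + 10.2) = 24.7, so δu/u = 0.0350.
Q is then a monomial in u, q:
δQ/Q = √((δu/u)² + (-1·δq/q)²) = √(0.00122 + 0.00258) = 0.0616
Q = 0.7258, so δQ = 0.0616 × 0.7258 = 0.0447.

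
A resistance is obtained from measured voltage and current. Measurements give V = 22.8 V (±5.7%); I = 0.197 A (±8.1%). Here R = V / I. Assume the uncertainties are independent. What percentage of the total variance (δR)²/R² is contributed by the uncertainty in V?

(δR/R)² = (1·δV/V)² + (-1·δI/I)²
  V term: (1×0.0570)² = 0.00325
  I term: (-1×0.0810)² = 0.00656
Total = 0.00981. Share from V = 0.00325/0.00981 = 0.331.

33.1%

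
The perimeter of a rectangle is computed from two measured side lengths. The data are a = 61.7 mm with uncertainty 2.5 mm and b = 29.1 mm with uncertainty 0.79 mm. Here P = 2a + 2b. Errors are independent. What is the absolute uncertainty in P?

5.24 mm

For a sum/difference, combine absolute errors in quadrature:
  (2·δa)² = 25.0;  (2·δb)² = 2.50
δP = √(27.5) = 5.24 mm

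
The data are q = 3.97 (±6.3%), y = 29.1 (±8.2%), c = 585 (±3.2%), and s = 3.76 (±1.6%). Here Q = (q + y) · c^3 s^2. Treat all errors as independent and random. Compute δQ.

1.17e+10

Let u = q + y = 33.1. δu = √(δq² + δy²) = √(0.0626 + 5.69) = 2.40, so δu/u = 0.0726.
Q is then a monomial in u, c, s:
δQ/Q = √((δu/u)² + (3·δc/c)² + (2·δs/s)²) = √(0.00526 + 0.00922 + 0.00102) = 0.125
Q = 9.36e+10, so δQ = 0.125 × 9.36e+10 = 1.17e+10.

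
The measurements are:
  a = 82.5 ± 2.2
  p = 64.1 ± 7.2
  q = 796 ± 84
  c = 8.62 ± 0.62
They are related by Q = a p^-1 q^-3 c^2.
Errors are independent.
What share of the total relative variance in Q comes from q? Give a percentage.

74.7%

(δQ/Q)² = (1·δa/a)² + (-1·δp/p)² + (-3·δq/q)² + (2·δc/c)²
  a term: (1×0.0267)² = 0.000711
  p term: (-1×0.112)² = 0.0126
  q term: (-3×0.106)² = 0.100
  c term: (2×0.0719)² = 0.0207
Total = 0.134. Share from q = 0.100/0.134 = 0.747.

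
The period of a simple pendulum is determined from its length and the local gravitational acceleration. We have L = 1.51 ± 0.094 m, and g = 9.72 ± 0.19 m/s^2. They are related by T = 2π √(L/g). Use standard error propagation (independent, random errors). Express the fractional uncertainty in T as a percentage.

3.26%

Since T is a product/quotient, work with relative uncertainties:
  (½·δL/L)² = (0.5×0.0623)² = 0.000969;  (−½·δg/g)² = (-0.5×0.0195)² = 9.55e-05
δT/T = √(0.00106) = 0.0326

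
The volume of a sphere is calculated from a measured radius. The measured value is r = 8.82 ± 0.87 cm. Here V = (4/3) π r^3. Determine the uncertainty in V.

V ∝ r^3, so δV/V = |3| · δr/r = 3 × 0.0986 = 0.296.
V = 2870 cm^3, so δV = 0.296 × 2870 = 850 cm^3.

850 cm^3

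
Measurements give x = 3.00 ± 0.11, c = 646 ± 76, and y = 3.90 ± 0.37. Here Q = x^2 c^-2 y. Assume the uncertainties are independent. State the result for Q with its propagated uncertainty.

(8.41 ± 2.22) × 10^-5

Since Q is a product/quotient, work with relative uncertainties:
  (2·δx/x)² = (2×0.0367)² = 0.00538;  (-2·δc/c)² = (-2×0.118)² = 0.0554;  (1·δy/y)² = (1×0.0949)² = 0.00900
δQ/Q = √(0.0697) = 0.264
Q = 8.41e-05, so δQ = 0.264 × 8.41e-05 = 2.22e-05.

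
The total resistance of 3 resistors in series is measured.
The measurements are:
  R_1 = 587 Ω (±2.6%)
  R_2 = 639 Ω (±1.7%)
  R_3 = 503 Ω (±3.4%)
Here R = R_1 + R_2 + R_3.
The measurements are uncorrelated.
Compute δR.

Each term contributes (cᵢ δxᵢ)² to (δR)²:
  (δR_1)² = 233;  (δR_2)² = 118;  (δR_3)² = 292
δR = √(643) = 25.4 Ω

25.4 Ω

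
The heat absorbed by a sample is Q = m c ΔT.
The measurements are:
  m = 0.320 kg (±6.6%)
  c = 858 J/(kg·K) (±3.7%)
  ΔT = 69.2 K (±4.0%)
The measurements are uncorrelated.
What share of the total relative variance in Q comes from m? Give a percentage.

(δQ/Q)² = (1·δm/m)² + (1·δc/c)² + (1·δΔT/ΔT)²
  m term: (1×0.0660)² = 0.00436
  c term: (1×0.0370)² = 0.00137
  ΔT term: (1×0.0400)² = 0.00160
Total = 0.00733. Share from m = 0.00436/0.00733 = 0.595.

59.5%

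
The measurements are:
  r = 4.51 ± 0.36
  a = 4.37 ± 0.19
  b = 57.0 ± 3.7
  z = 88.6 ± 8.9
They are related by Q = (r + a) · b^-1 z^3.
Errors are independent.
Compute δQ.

Let u = r + a = 8.88. δu = √(δr² + δa²) = √(0.130 + 0.0361) = 0.407, so δu/u = 0.0458.
Q is then a monomial in u, b, z:
δQ/Q = √((δu/u)² + (-1·δb/b)² + (3·δz/z)²) = √(0.00210 + 0.00421 + 0.0908) = 0.312
Q = 1.08e+05, so δQ = 0.312 × 1.08e+05 = 33800.

33800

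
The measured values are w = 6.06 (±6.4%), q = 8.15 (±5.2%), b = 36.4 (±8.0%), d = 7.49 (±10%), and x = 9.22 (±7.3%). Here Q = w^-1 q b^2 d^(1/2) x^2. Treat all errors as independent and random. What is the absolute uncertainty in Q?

Relative error in a monomial: (δQ/Q)² = Σ (nᵢ · δxᵢ/xᵢ)².
  (-1·δw/w)² = (-1×0.0640)² = 0.00410;  (1·δq/q)² = (1×0.0520)² = 0.00270;  (2·δb/b)² = (2×0.0800)² = 0.0256;  (½·δd/d)² = (0.5×0.100)² = 0.00250;  (2·δx/x)² = (2×0.0730)² = 0.0213
δQ/Q = √(0.0562) = 0.237
Q = 4.15e+05, so δQ = 0.237 × 4.15e+05 = 98300.

98300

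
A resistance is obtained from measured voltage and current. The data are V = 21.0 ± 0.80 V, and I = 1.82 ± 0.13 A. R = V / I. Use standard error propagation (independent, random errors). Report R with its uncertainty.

11.5 ± 0.934 Ω

Products/powers → add relative errors in quadrature, weighted by exponent:
  (1·δV/V)² = (1×0.0381)² = 0.00145;  (-1·δI/I)² = (-1×0.0714)² = 0.00510
δR/R = √(0.00655) = 0.0810
R = 11.5 Ω, so δR = 0.0810 × 11.5 = 0.934 Ω.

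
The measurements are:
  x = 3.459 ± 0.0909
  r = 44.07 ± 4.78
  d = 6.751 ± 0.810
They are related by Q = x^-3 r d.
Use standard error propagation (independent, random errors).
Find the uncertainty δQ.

Q is a product of powers, so relative uncertainties combine in quadrature:
  (-3·δx/x)² = (-3×0.0263)² = 0.00622;  (1·δr/r)² = (1×0.108)² = 0.0118;  (1·δd/d)² = (1×0.120)² = 0.0144
δQ/Q = √(0.0324) = 0.180
Q = 7.189, so δQ = 0.180 × 7.189 = 1.29.

1.29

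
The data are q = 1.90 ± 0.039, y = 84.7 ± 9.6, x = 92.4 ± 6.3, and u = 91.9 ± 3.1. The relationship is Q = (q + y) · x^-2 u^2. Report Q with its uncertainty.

85.7 ± 16.1

Let w = q + y = 86.6. δw = √(δq² + δy²) = √(0.00152 + 92.2) = 9.60, so δw/w = 0.111.
Q is then a monomial in w, x, u:
δQ/Q = √((δw/w)² + (-2·δx/x)² + (2·δu/u)²) = √(0.0123 + 0.0186 + 0.00455) = 0.188
Q = 85.7, so δQ = 0.188 × 85.7 = 16.1.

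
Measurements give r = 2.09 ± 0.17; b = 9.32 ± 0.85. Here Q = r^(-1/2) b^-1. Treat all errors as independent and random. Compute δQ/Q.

0.0999

For a monomial Q ∝ r^(-1/2), b^-1, fractional errors add in quadrature:
  (−½·δr/r)² = (-0.5×0.0813)² = 0.00165;  (-1·δb/b)² = (-1×0.0912)² = 0.00832
δQ/Q = √(0.00997) = 0.0999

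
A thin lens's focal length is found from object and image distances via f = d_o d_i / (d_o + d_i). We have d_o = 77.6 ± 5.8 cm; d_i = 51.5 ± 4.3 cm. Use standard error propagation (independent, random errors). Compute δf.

1.81 cm

∂f/∂d_o = (d_i/(d_o+d_i))² = 0.159;  ∂f/∂d_i = (d_o/(d_o+d_i))² = 0.361
δf = √((∂f/∂d_o · δd_o)² + (∂f/∂d_i · δd_i)²) = √(0.852 + 2.41) = 1.81 cm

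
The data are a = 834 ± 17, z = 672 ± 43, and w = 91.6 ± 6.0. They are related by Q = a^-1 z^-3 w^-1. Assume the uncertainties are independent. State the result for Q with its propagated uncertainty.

Each factor contributes (exponent × relative error)² to (δQ/Q)²:
  (-1·δa/a)² = (-1×0.0204)² = 0.000415;  (-3·δz/z)² = (-3×0.0640)² = 0.0369;  (-1·δw/w)² = (-1×0.0655)² = 0.00429
δQ/Q = √(0.0416) = 0.204
Q = 4.31e-14, so δQ = 0.204 × 4.31e-14 = 8.79e-15.

(4.31 ± 0.879) × 10^-14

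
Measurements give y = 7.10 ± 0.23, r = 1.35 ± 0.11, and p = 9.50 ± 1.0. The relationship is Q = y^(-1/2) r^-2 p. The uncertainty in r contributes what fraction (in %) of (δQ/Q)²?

(δQ/Q)² = (−½·δy/y)² + (-2·δr/r)² + (1·δp/p)²
  y term: (-0.5×0.0324)² = 0.000262
  r term: (-2×0.0815)² = 0.0266
  p term: (1×0.105)² = 0.0111
Total = 0.0379. Share from r = 0.0266/0.0379 = 0.701.

70.1%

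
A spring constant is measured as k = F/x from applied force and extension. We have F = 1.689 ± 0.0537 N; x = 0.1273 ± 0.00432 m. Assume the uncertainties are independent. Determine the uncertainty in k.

0.617 N/m

Each factor contributes (exponent × relative error)² to (δk/k)²:
  (1·δF/F)² = (1×0.0318)² = 0.00101;  (-1·δx/x)² = (-1×0.0339)² = 0.00115
δk/k = √(0.00216) = 0.0465
k = 13.27 N/m, so δk = 0.0465 × 13.27 = 0.617 N/m.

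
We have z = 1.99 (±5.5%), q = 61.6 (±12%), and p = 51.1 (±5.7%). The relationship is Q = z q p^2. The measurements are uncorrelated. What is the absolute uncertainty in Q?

55800

Q is a product of powers, so relative uncertainties combine in quadrature:
  (1·δz/z)² = (1×0.0550)² = 0.00302;  (1·δq/q)² = (1×0.120)² = 0.0144;  (2·δp/p)² = (2×0.0570)² = 0.0130
δQ/Q = √(0.0304) = 0.174
Q = 3.2e+05, so δQ = 0.174 × 3.2e+05 = 55800.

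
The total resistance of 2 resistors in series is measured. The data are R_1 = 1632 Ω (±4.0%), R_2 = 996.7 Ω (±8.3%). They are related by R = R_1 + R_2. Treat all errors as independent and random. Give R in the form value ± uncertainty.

2629 ± 105 Ω

R is a linear combination, so absolute uncertainties add in quadrature:
  (δR_1)² = 4260;  (δR_2)² = 6840
δR = √(11100) = 105 Ω
R = 2629 Ω.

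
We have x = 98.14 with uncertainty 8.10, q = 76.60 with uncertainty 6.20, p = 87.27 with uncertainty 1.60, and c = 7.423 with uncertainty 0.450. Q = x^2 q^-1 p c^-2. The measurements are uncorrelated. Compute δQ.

44.0

Each factor contributes (exponent × relative error)² to (δQ/Q)²:
  (2·δx/x)² = (2×0.0825)² = 0.0272;  (-1·δq/q)² = (-1×0.0809)² = 0.00655;  (1·δp/p)² = (1×0.0183)² = 0.000336;  (-2·δc/c)² = (-2×0.0606)² = 0.0147
δQ/Q = √(0.0488) = 0.221
Q = 199.1, so δQ = 0.221 × 199.1 = 44.0.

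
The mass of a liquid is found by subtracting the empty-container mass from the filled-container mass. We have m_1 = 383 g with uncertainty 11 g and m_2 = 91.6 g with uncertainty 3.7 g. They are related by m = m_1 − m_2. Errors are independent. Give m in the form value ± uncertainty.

291 ± 11.6 g

Sums and differences: (δm)² = Σ (cᵢ δxᵢ)².
  (δm_1)² = 121;  (δm_2)² = 13.7
δm = √(135) = 11.6 g
m = 291 g.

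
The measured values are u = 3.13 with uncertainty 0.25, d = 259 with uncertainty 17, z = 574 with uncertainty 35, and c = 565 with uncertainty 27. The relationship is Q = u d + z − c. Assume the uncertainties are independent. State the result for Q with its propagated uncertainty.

820 ± 94.8

Let p = u·d = 811. δp/p = √((1·δu/u)² + (1·δd/d)²) = √(0.00638 + 0.00431) = 0.103, so δp = 83.8.
Q = p + z − c: δQ = √(δp² + δz² + δc²) = √(7020 + 1220 + 729) = 94.8
Q = 820.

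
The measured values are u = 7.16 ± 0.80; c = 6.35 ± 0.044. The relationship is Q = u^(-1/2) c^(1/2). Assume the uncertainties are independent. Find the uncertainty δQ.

0.0527

Products/powers → add relative errors in quadrature, weighted by exponent:
  (−½·δu/u)² = (-0.5×0.112)² = 0.00312;  (½·δc/c)² = (0.5×0.00693)² = 1.2e-05
δQ/Q = √(0.00313) = 0.0560
Q = 0.942, so δQ = 0.0560 × 0.942 = 0.0527.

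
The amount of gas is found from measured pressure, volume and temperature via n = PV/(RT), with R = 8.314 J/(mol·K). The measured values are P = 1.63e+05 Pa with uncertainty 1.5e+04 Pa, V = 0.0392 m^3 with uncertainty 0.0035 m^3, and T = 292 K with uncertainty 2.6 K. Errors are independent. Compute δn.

Each factor contributes (exponent × relative error)² to (δn/n)²:
  (1·δP/P)² = (1×0.0920)² = 0.00847;  (1·δV/V)² = (1×0.0893)² = 0.00797;  (-1·δT/T)² = (-1×0.00890)² = 7.93e-05
δn/n = √(0.0165) = 0.129
n = 2.63 mol, so δn = 0.129 × 2.63 = 0.338 mol.

0.338 mol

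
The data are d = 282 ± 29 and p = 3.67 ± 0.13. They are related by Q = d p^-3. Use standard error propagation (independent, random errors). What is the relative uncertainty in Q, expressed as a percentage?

For a monomial Q ∝ d, p^-3, fractional errors add in quadrature:
  (1·δd/d)² = (1×0.103)² = 0.0106;  (-3·δp/p)² = (-3×0.0354)² = 0.0113
δQ/Q = √(0.0219) = 0.148

14.8%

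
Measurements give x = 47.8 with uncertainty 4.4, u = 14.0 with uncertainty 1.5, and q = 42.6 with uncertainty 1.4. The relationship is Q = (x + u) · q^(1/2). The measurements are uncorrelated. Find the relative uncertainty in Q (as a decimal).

Let w = x + u = 61.8. δw = √(δx² + δu²) = √(19.4 + 2.25) = 4.65, so δw/w = 0.0752.
Q is then a monomial in w, q:
δQ/Q = √((δw/w)² + (½·δq/q)²) = √(0.00566 + 0.000270) = 0.0770

0.0770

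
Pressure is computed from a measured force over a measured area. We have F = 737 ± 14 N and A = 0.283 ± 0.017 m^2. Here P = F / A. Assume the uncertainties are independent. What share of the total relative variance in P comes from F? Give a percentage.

9.09%

(δP/P)² = (1·δF/F)² + (-1·δA/A)²
  F term: (1×0.0190)² = 0.000361
  A term: (-1×0.0601)² = 0.00361
Total = 0.00397. Share from F = 0.000361/0.00397 = 0.0909.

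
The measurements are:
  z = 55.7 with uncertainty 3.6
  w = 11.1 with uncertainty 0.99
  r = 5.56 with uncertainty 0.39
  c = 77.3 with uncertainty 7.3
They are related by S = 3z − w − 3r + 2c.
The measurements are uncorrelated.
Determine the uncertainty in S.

For a sum/difference, combine absolute errors in quadrature:
  (3·δz)² = 117;  (δw)² = 0.980;  (3·δr)² = 1.37;  (2·δc)² = 213
δS = √(332) = 18.2

18.2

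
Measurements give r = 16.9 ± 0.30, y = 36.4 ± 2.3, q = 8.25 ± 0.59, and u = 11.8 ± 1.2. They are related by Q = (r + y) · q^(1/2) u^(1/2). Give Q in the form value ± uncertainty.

Let w = r + y = 53.3. δw = √(δr² + δy²) = √(0.0900 + 5.29) = 2.32, so δw/w = 0.0435.
Q is then a monomial in w, q, u:
δQ/Q = √((δw/w)² + (½·δq/q)² + (½·δu/u)²) = √(0.00189 + 0.00128 + 0.00259) = 0.0759
Q = 526, so δQ = 0.0759 × 526 = 39.9.

526 ± 39.9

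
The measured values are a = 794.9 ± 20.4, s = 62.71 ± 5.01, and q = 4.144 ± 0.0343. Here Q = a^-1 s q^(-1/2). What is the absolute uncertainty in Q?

For a monomial Q ∝ a^-1, s, q^(-1/2), fractional errors add in quadrature:
  (-1·δa/a)² = (-1×0.0257)² = 0.000659;  (1·δs/s)² = (1×0.0799)² = 0.00638;  (−½·δq/q)² = (-0.5×0.00828)² = 1.71e-05
δQ/Q = √(0.00706) = 0.0840
Q = 0.03875, so δQ = 0.0840 × 0.03875 = 0.00326.

0.00326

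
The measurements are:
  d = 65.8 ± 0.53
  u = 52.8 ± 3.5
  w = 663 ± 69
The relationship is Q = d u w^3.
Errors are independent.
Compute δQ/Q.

0.319

Products/powers → add relative errors in quadrature, weighted by exponent:
  (1·δd/d)² = (1×0.00805)² = 6.49e-05;  (1·δu/u)² = (1×0.0663)² = 0.00439;  (3·δw/w)² = (3×0.104)² = 0.0975
δQ/Q = √(0.102) = 0.319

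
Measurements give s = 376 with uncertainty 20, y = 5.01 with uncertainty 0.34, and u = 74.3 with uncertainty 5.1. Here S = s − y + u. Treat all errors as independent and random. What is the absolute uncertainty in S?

20.6

Absolute uncertainties add in quadrature for a linear combination:
  (δs)² = 400;  (δy)² = 0.116;  (δu)² = 26.0
δS = √(426) = 20.6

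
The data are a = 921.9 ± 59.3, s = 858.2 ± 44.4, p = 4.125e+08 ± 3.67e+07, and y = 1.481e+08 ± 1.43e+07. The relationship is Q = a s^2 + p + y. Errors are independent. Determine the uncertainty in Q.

9.16e+07

Let w = a·s^2 = 6.79e+08. δw/w = √((1·δa/a)² + (2·δs/s)²) = √(0.00414 + 0.0107) = 0.122, so δw = 8.27e+07.
Q = w + p + y: δQ = √(δw² + δp² + δy²) = √(6.84e+15 + 1.35e+15 + 2.04e+14) = 9.16e+07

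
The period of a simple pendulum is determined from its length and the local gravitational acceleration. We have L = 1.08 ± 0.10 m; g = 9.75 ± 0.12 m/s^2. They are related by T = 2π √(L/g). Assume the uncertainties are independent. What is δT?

0.0977 s

Relative error in a monomial: (δT/T)² = Σ (nᵢ · δxᵢ/xᵢ)².
  (½·δL/L)² = (0.5×0.0926)² = 0.00214;  (−½·δg/g)² = (-0.5×0.0123)² = 3.79e-05
δT/T = √(0.00218) = 0.0467
T = 2.09 s, so δT = 0.0467 × 2.09 = 0.0977 s.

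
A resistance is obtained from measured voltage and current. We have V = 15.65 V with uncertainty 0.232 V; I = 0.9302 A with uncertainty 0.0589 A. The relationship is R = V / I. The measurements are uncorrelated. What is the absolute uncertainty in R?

1.09 Ω

Relative error in a monomial: (δR/R)² = Σ (nᵢ · δxᵢ/xᵢ)².
  (1·δV/V)² = (1×0.0148)² = 0.000220;  (-1·δI/I)² = (-1×0.0633)² = 0.00401
δR/R = √(0.00423) = 0.0650
R = 16.82 Ω, so δR = 0.0650 × 16.82 = 1.09 Ω.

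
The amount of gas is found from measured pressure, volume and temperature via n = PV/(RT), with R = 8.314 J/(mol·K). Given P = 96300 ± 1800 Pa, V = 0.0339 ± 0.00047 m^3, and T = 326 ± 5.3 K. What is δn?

n is a product of powers, so relative uncertainties combine in quadrature:
  (1·δP/P)² = (1×0.0187)² = 0.000349;  (1·δV/V)² = (1×0.0139)² = 0.000192;  (-1·δT/T)² = (-1×0.0163)² = 0.000264
δn/n = √(0.000806) = 0.0284
n = 1.20 mol, so δn = 0.0284 × 1.20 = 0.0342 mol.

0.0342 mol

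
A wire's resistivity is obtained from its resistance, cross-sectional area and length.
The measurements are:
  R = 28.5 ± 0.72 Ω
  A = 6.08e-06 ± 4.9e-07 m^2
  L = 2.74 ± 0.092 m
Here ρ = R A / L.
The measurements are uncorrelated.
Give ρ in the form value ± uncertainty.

Each factor contributes (exponent × relative error)² to (δρ/ρ)²:
  (1·δR/R)² = (1×0.0253)² = 0.000638;  (1·δA/A)² = (1×0.0806)² = 0.00650;  (-1·δL/L)² = (-1×0.0336)² = 0.00113
δρ/ρ = √(0.00826) = 0.0909
ρ = 6.32e-05 Ω·m, so δρ = 0.0909 × 6.32e-05 = 5.75e-06 Ω·m.

(6.32 ± 0.575) × 10^-5 Ω·m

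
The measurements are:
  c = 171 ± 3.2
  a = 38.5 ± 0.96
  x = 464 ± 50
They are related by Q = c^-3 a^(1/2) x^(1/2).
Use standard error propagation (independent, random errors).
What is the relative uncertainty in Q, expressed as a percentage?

7.88%

Since Q is a product/quotient, work with relative uncertainties:
  (-3·δc/c)² = (-3×0.0187)² = 0.00315;  (½·δa/a)² = (0.5×0.0249)² = 0.000155;  (½·δx/x)² = (0.5×0.108)² = 0.00290
δQ/Q = √(0.00621) = 0.0788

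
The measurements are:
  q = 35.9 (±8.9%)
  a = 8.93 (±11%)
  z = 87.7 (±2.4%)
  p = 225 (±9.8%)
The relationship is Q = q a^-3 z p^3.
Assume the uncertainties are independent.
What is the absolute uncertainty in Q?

2.27e+07

Q is a product of powers, so relative uncertainties combine in quadrature:
  (1·δq/q)² = (1×0.0890)² = 0.00792;  (-3·δa/a)² = (-3×0.110)² = 0.109;  (1·δz/z)² = (1×0.0240)² = 0.000576;  (3·δp/p)² = (3×0.0980)² = 0.0864
δQ/Q = √(0.204) = 0.451
Q = 5.04e+07, so δQ = 0.451 × 5.04e+07 = 2.27e+07.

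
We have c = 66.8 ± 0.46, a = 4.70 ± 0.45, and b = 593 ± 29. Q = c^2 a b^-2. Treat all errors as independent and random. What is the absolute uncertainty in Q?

For a monomial Q ∝ c^2, a, b^-2, fractional errors add in quadrature:
  (2·δc/c)² = (2×0.00689)² = 0.000190;  (1·δa/a)² = (1×0.0957)² = 0.00917;  (-2·δb/b)² = (-2×0.0489)² = 0.00957
δQ/Q = √(0.0189) = 0.138
Q = 0.0596, so δQ = 0.138 × 0.0596 = 0.00820.

0.00820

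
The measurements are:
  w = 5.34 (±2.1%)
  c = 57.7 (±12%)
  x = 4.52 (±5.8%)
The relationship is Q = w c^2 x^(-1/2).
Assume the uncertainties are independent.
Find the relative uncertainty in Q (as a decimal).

0.243

Each factor contributes (exponent × relative error)² to (δQ/Q)²:
  (1·δw/w)² = (1×0.0210)² = 0.000441;  (2·δc/c)² = (2×0.120)² = 0.0576;  (−½·δx/x)² = (-0.5×0.0580)² = 0.000841
δQ/Q = √(0.0589) = 0.243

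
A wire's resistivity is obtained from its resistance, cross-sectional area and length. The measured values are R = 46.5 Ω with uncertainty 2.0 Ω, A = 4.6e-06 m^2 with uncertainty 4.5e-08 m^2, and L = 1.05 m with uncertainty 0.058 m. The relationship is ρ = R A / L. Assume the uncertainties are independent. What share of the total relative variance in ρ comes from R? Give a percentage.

37.0%

(δρ/ρ)² = (1·δR/R)² + (1·δA/A)² + (-1·δL/L)²
  R term: (1×0.0430)² = 0.00185
  A term: (1×0.00978)² = 9.57e-05
  L term: (-1×0.0552)² = 0.00305
Total = 0.00500. Share from R = 0.00185/0.00500 = 0.370.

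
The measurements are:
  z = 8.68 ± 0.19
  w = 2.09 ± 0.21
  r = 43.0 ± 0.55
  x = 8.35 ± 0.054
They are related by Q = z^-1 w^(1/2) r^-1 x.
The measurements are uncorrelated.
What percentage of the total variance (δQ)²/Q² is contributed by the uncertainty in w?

78.7%

(δQ/Q)² = (-1·δz/z)² + (½·δw/w)² + (-1·δr/r)² + (1·δx/x)²
  z term: (-1×0.0219)² = 0.000479
  w term: (0.5×0.100)² = 0.00252
  r term: (-1×0.0128)² = 0.000164
  x term: (1×0.00647)² = 4.18e-05
Total = 0.00321. Share from w = 0.00252/0.00321 = 0.787.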